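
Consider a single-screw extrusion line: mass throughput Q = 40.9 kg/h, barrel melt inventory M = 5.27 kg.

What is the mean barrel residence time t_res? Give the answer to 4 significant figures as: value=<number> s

value=463.9 s

Convert throughput: Q = 40.9 kg/h = 40.9/3600 = 0.0113611 kg/s
t_res = M / Q_s = 5.27 ÷ 0.0113611 = 463.863 s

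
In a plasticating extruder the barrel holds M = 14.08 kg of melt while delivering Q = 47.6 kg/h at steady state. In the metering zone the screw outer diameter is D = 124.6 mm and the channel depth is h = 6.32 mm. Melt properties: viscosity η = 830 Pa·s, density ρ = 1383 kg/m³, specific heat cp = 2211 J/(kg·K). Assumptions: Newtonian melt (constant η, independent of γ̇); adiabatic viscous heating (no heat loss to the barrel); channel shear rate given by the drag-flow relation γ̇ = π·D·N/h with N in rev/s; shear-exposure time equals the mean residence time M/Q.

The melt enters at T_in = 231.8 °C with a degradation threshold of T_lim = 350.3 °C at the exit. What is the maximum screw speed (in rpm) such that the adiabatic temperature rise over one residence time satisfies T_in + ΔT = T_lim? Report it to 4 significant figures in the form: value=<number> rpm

Throughput in SI: Q_s = 47.6 kg/h ÷ 3600 s/h = 0.0132222 kg/s
t_res = M / Q_s = 14.08 / 0.0132222 = 1064.87 s
D = 124.6 mm = 0.1246 m;  h = 6.32 mm = 0.00632 m
ΔT_a = T_lim − T_in = 350.3 °C − 231.8 °C = 118.5 K
Invert ΔT = ηγ̇²t_res/(ρcp) for γ̇: γ̇_max² = ΔT_a ρ cp / (η t_res) = 118.5·1383·2211 / (830·1064.87) = 409.971 s⁻²
γ̇_max = sqrt(409.971) = 20.2477 s⁻¹
N_max = γ̇_max·h / (π·D) = 20.2477 · 0.00632 / (π · 0.1246) = 0.326908 rev/s = 19.6145 rpm

value=19.61 rpm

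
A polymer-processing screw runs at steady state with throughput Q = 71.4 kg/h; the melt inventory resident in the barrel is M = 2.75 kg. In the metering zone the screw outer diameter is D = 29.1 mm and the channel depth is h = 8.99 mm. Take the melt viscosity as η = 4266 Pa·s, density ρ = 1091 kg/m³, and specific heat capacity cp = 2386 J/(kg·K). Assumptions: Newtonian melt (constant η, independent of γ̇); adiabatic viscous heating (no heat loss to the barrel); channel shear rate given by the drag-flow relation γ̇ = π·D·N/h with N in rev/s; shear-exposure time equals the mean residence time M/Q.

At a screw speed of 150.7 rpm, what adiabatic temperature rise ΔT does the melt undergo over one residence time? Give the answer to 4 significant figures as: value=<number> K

value=148.2 K

Convert throughput: Q = 71.4 kg/h = 71.4/3600 = 0.0198333 kg/s
t_res = M / Q_s = 2.75 / 0.0198333 = 138.655 s
Convert to SI: D = 0.0291 m, h = 0.00899 m, N = 150.7/60 = 2.51167 rev/s
Shear rate: γ̇ = πDN/h = π·0.0291·2.51167/0.00899 = 25.5414 s⁻¹
ΔT = η·γ̇²·t_res/(ρ·cp) = [4266 × 25.5414² × 138.655] / [1091 × 2386] = 148.236 K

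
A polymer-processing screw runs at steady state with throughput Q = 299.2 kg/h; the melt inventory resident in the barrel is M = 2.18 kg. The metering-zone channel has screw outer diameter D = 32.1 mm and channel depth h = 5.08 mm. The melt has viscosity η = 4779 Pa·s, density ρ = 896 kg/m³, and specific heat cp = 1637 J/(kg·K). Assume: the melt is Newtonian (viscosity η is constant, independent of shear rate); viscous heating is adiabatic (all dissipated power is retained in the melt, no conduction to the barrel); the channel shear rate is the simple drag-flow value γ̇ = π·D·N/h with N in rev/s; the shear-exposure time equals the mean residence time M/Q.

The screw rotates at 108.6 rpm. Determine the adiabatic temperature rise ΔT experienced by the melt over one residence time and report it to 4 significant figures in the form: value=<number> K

value=110.3 K

Convert throughput: Q = 299.2 kg/h = 299.2/3600 = 0.0831111 kg/s
Mean residence time: t_res = M/Q_s = 2.18 kg / 0.0831111 kg/s = 26.2299 s
Geometry in metres: D = 32.1 mm → 0.0321 m, h = 5.08 mm → 0.00508 m; screw speed N = 108.6 rpm = 1.81 rev/s
Shear rate: γ̇ = πDN/h = π·0.0321·1.81/0.00508 = 35.931 s⁻¹
ΔT = η·γ̇²·t_res/(ρ·cp) = [4779 × 35.931² × 26.2299] / [896 × 1637] = 110.336 K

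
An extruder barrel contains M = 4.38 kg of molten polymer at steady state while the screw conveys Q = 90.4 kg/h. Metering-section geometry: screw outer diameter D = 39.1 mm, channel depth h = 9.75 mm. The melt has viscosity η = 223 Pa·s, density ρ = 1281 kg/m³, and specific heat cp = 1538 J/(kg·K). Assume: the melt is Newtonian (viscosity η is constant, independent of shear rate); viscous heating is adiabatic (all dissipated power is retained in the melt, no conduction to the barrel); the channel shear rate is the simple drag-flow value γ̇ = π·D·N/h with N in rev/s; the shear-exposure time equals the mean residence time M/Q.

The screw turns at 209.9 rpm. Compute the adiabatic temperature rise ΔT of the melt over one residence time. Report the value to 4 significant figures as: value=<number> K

Throughput in SI: Q_s = 90.4 kg/h ÷ 3600 s/h = 0.0251111 kg/s
t_res = M / Q_s = 4.38 ÷ 0.0251111 = 174.425 s
D = 39.1 mm = 0.0391 m;  h = 9.75 mm = 0.00975 m;  N = 209.9 rpm / 60 = 3.49833 rev/s
γ̇ = π D N / h = (π)(0.0391)(3.49833) / 0.00975 = 44.0741 s⁻¹
ΔT = η·γ̇²·t_res / (ρ·cp) = 223 · (44.0741)² · 174.425 / (1281 · 1538) = 38.3508 K

value=38.35 K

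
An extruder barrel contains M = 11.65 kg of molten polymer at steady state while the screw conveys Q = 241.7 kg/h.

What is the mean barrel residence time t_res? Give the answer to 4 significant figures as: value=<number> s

Throughput in SI: Q_s = 241.7 kg/h ÷ 3600 s/h = 0.0671389 kg/s
t_res = M / Q_s = 11.65 / 0.0671389 = 173.521 s

value=173.5 s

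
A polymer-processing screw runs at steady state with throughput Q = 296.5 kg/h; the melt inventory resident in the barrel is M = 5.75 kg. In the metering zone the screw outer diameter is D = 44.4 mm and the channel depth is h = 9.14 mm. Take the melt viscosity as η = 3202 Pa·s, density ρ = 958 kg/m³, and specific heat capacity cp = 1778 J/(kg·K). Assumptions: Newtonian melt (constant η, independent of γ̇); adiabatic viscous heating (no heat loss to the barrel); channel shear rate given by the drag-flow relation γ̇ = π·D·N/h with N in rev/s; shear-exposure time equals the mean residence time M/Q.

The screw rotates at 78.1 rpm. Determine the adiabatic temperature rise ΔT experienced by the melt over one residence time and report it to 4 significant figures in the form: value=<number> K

value=51.79 K

Q_s = Q / 3600 = 296.5 / 3600 = 0.0823611 kg/s
Mean residence time: t_res = M/Q_s = 5.75 kg / 0.0823611 kg/s = 69.8145 s
Convert to SI: D = 0.0444 m, h = 0.00914 m, N = 78.1/60 = 1.30167 rev/s
Shear rate: γ̇ = πDN/h = π·0.0444·1.30167/0.00914 = 19.8649 s⁻¹
ΔT = η·γ̇²·t_res/(ρ·cp) = [3202 × 19.8649² × 69.8145] / [958 × 1778] = 51.7896 K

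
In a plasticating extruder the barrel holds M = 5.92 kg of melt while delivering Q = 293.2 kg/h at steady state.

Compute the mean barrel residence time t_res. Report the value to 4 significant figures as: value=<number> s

Q_s = Q / 3600 = 293.2 / 3600 = 0.0814444 kg/s
Mean residence time: t_res = M/Q_s = 5.92 kg / 0.0814444 kg/s = 72.6876 s

value=72.69 s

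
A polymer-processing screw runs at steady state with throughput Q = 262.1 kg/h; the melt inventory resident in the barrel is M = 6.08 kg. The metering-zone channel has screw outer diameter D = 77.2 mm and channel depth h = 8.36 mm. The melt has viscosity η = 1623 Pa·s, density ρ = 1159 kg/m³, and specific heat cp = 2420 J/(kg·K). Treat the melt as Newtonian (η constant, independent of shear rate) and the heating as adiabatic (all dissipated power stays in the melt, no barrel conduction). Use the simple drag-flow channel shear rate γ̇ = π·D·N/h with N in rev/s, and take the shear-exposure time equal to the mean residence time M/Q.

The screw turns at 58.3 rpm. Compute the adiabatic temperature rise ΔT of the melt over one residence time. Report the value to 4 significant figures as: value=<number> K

Convert throughput: Q = 262.1 kg/h = 262.1/3600 = 0.0728056 kg/s
Mean residence time: t_res = M/Q_s = 6.08 kg / 0.0728056 kg/s = 83.5101 s
D = 77.2 mm = 0.0772 m;  h = 8.36 mm = 0.00836 m;  N = 58.3 rpm / 60 = 0.971667 rev/s
γ̇ = π D N / h = (π)(0.0772)(0.971667) / 0.00836 = 28.1889 s⁻¹
ΔT = η·γ̇²·t_res / (ρ·cp) = 1623 · (28.1889)² · 83.5101 / (1159 · 2420) = 38.3986 K

value=38.40 K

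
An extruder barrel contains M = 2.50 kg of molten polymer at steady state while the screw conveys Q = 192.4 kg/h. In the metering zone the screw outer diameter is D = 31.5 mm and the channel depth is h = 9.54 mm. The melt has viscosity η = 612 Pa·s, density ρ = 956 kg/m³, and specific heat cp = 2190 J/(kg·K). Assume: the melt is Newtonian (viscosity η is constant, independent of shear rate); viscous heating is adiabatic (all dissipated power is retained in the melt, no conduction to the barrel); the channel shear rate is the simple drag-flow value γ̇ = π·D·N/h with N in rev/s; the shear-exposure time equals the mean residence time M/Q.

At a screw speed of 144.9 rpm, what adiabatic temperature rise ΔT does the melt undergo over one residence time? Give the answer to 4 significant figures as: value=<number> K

value=8.581 K

Q_s = Q / 3600 = 192.4 / 3600 = 0.0534444 kg/s
t_res = M / Q_s = 2.50 ÷ 0.0534444 = 46.7775 s
Geometry in metres: D = 31.5 mm → 0.0315 m, h = 9.54 mm → 0.00954 m; screw speed N = 144.9 rpm = 2.415 rev/s
Shear rate: γ̇ = πDN/h = π·0.0315·2.415/0.00954 = 25.0512 s⁻¹
ΔT = η·γ̇²·t_res / (ρ·cp) = 612 · (25.0512)² · 46.7775 / (956 · 2190) = 8.58114 K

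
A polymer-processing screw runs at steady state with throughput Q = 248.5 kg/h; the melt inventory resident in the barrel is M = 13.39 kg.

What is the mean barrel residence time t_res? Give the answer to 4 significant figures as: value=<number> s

Convert throughput: Q = 248.5 kg/h = 248.5/3600 = 0.0690278 kg/s
t_res = M / Q_s = 13.39 ÷ 0.0690278 = 193.98 s

value=194.0 s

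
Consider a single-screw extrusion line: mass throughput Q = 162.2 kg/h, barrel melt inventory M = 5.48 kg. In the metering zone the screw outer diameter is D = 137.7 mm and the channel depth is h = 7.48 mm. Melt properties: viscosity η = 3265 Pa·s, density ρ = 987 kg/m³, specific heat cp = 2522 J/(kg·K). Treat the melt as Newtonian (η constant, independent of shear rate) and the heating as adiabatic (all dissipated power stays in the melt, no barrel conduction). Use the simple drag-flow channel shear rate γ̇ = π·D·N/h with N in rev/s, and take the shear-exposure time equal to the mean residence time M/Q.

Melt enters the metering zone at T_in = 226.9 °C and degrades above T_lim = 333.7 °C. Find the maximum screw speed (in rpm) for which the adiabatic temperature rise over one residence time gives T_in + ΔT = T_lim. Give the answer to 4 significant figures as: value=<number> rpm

Convert throughput: Q = 162.2 kg/h = 162.2/3600 = 0.0450556 kg/s
Mean residence time: t_res = M/Q_s = 5.48 kg / 0.0450556 kg/s = 121.628 s
Convert to metres: D = 0.1377 m, h = 0.00748 m
ΔT_a = T_lim − T_in = 333.7 °C − 226.9 °C = 106.8 K
γ̇_max² = ΔT_a·ρ·cp / (η·t_res) = [106.8 × 987 × 2522] / [3265 × 121.628] = 669.45 s⁻²
γ̇_max = √669.45 = 25.8737 s⁻¹
Solve γ̇ = πDN/h for N: N_max = γ̇_max·h/(π·D) = 25.8737 × 0.00748 / (π × 0.1377) = 0.44738 rev/s = 26.8428 rpm

value=26.84 rpm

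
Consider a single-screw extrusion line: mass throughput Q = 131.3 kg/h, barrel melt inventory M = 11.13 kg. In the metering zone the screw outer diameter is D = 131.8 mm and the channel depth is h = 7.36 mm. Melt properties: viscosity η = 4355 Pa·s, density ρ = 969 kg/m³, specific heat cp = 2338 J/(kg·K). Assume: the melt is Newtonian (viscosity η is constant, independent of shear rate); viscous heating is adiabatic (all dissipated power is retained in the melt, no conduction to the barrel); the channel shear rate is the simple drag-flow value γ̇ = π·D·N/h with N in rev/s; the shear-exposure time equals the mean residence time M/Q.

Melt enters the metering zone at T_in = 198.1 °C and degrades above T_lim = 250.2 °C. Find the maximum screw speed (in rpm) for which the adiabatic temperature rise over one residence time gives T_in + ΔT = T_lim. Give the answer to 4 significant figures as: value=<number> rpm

Convert throughput: Q = 131.3 kg/h = 131.3/3600 = 0.0364722 kg/s
Mean residence time: t_res = M/Q_s = 11.13 kg / 0.0364722 kg/s = 305.164 s
Geometry in SI: D = 131.8 mm → 0.1318 m, h = 7.36 mm → 0.00736 m
Allowable rise: ΔT_a = T_lim − T_in = 250.2 − 198.1 = 52.1 K
Invert ΔT = ηγ̇²t_res/(ρcp) for γ̇: γ̇_max² = ΔT_a ρ cp / (η t_res) = 52.1·969·2338 / (4355·305.164) = 88.8147 s⁻²
Take the square root: γ̇_max = √(88.8147) = 9.42416 s⁻¹
N_max = γ̇_max h / (πD) = 9.42416·0.00736/(π·0.1318) = 0.167515 rev/s → ×60 = 10.0509 rpm

value=10.05 rpm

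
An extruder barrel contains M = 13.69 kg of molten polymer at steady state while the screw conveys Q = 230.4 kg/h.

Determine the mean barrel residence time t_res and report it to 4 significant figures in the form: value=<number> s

Convert throughput: Q = 230.4 kg/h = 230.4/3600 = 0.064 kg/s
t_res = M / Q_s = 13.69 ÷ 0.064 = 213.906 s

value=213.9 s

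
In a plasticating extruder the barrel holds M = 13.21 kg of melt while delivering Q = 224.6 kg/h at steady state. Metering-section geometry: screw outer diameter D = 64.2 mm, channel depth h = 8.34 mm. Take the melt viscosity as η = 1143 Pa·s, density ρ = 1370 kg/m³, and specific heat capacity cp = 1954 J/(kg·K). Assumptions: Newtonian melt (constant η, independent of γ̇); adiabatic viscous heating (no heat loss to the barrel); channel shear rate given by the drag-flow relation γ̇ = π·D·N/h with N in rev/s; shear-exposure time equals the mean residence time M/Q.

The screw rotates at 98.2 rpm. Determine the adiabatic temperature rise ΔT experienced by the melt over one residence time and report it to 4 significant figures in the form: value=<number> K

value=141.6 K

Throughput in SI: Q_s = 224.6 kg/h ÷ 3600 s/h = 0.0623889 kg/s
Mean residence time: t_res = M/Q_s = 13.21 kg / 0.0623889 kg/s = 211.736 s
D = 64.2 mm = 0.0642 m;  h = 8.34 mm = 0.00834 m;  N = 98.2 rpm / 60 = 1.63667 rev/s
γ̇ = π·D·N / h = π · 0.0642 · 1.63667 / 0.00834 = 39.5803 s⁻¹
ΔT = η·γ̇²·t_res / (ρ·cp) = 1143 · (39.5803)² · 211.736 / (1370 · 1954) = 141.63 K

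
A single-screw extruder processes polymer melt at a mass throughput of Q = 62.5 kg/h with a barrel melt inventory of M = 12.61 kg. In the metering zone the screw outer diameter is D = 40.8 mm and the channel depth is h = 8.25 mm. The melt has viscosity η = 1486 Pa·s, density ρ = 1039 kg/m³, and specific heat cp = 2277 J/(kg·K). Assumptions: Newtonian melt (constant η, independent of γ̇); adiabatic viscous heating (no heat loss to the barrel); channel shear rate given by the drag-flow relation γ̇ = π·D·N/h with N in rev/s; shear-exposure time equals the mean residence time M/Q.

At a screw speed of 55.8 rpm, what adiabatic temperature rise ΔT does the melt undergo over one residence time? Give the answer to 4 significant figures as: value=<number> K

Throughput in SI: Q_s = 62.5 kg/h ÷ 3600 s/h = 0.0173611 kg/s
Mean residence time: t_res = M/Q_s = 12.61 kg / 0.0173611 kg/s = 726.336 s
Convert to SI: D = 0.0408 m, h = 0.00825 m, N = 55.8/60 = 0.93 rev/s
Shear rate: γ̇ = πDN/h = π·0.0408·0.93/0.00825 = 14.449 s⁻¹
ΔT = η·γ̇²·t_res/(ρ·cp) = [1486 × 14.449² × 726.336] / [1039 × 2277] = 95.248 K

value=95.25 K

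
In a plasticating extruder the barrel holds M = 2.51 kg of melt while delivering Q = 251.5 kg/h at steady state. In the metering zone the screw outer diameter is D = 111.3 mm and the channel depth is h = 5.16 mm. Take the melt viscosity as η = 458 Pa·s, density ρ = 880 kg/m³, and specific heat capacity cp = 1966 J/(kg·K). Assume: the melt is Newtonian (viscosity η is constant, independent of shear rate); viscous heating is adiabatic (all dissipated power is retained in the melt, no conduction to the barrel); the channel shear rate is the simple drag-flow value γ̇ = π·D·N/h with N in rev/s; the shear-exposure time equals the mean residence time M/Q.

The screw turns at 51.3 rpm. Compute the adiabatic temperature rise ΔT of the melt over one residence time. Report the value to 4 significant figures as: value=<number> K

Throughput in SI: Q_s = 251.5 kg/h ÷ 3600 s/h = 0.0698611 kg/s
t_res = M / Q_s = 2.51 ÷ 0.0698611 = 35.9284 s
D = 111.3 mm = 0.1113 m;  h = 5.16 mm = 0.00516 m;  N = 51.3 rpm / 60 = 0.855 rev/s
γ̇ = π·D·N / h = π · 0.1113 · 0.855 / 0.00516 = 57.9377 s⁻¹
ΔT = η·γ̇²·t_res/(ρ·cp) = [458 × 57.9377² × 35.9284] / [880 × 1966] = 31.9272 K

value=31.93 K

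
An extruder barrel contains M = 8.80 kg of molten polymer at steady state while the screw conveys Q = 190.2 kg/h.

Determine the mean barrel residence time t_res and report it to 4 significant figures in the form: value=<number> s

value=166.6 s

Convert throughput: Q = 190.2 kg/h = 190.2/3600 = 0.0528333 kg/s
Mean residence time: t_res = M/Q_s = 8.80 kg / 0.0528333 kg/s = 166.562 s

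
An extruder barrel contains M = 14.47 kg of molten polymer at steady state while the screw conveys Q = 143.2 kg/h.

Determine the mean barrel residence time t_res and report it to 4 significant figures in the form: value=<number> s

Q_s = Q / 3600 = 143.2 / 3600 = 0.0397778 kg/s
t_res = M / Q_s = 14.47 / 0.0397778 = 363.771 s

value=363.8 s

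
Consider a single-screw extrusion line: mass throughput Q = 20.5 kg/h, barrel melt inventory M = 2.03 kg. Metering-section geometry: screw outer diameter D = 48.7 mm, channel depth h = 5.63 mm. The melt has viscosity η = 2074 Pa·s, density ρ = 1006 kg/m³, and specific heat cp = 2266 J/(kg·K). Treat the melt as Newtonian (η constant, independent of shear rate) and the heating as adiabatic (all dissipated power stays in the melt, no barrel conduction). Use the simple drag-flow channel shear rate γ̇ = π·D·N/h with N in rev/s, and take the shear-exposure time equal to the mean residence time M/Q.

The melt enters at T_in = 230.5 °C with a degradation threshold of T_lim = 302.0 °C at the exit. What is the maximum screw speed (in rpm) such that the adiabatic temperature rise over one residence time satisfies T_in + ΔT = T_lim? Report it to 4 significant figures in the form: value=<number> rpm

value=32.78 rpm

Convert throughput: Q = 20.5 kg/h = 20.5/3600 = 0.00569444 kg/s
t_res = M / Q_s = 2.03 ÷ 0.00569444 = 356.488 s
D = 48.7 mm = 0.0487 m;  h = 5.63 mm = 0.00563 m
ΔT_a = T_lim − T_in = 302.0 °C − 230.5 °C = 71.5 K
γ̇_max² = ΔT_a·ρ·cp / (η·t_res) = [71.5 × 1006 × 2266] / [2074 × 356.488] = 220.45 s⁻²
γ̇_max = √220.45 = 14.8476 s⁻¹
N_max = γ̇_max·h / (π·D) = 14.8476 · 0.00563 / (π · 0.0487) = 0.546367 rev/s = 32.782 rpm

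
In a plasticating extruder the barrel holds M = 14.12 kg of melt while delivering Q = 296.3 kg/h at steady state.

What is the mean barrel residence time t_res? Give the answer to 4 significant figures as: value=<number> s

value=171.6 s

Convert throughput: Q = 296.3 kg/h = 296.3/3600 = 0.0823056 kg/s
t_res = M / Q_s = 14.12 / 0.0823056 = 171.556 s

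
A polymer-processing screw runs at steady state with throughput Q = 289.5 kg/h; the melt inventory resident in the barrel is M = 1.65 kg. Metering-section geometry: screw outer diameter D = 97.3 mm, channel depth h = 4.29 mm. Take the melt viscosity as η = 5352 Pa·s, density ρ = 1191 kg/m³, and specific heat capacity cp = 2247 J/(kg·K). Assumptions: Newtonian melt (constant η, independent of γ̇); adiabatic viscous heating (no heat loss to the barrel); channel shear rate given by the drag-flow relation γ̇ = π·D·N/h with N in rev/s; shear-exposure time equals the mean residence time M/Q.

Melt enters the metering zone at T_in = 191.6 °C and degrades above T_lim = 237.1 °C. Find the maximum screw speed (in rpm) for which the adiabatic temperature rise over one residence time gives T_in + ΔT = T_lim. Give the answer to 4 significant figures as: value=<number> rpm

Convert throughput: Q = 289.5 kg/h = 289.5/3600 = 0.0804167 kg/s
Mean residence time: t_res = M/Q_s = 1.65 kg / 0.0804167 kg/s = 20.5181 s
Convert to metres: D = 0.0973 m, h = 0.00429 m
ΔT_a = T_lim − T_in = 237.1 − 191.6 = 45.5 K
γ̇_max² = ΔT_a·ρ·cp/(η·t_res) = 45.5·1191·2247/(5352·20.5181) = 1108.85 s⁻²
γ̇_max = sqrt(1108.85) = 33.2994 s⁻¹
N_max = γ̇_max·h / (π·D) = 33.2994 · 0.00429 / (π · 0.0973) = 0.467338 rev/s = 28.0403 rpm

value=28.04 rpm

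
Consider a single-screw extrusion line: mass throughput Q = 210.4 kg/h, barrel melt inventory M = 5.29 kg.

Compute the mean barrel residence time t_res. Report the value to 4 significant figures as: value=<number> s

Q_s = Q / 3600 = 210.4 / 3600 = 0.0584444 kg/s
t_res = M / Q_s = 5.29 / 0.0584444 = 90.5133 s

value=90.51 s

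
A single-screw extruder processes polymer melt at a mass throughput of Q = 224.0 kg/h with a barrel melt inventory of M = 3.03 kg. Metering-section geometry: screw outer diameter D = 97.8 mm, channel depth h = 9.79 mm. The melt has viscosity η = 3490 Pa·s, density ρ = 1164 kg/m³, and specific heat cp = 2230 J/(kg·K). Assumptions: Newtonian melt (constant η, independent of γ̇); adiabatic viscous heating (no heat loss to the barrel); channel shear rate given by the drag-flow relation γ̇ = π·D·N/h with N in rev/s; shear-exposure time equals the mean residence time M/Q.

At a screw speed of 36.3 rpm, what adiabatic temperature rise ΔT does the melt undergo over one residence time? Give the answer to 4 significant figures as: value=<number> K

Throughput in SI: Q_s = 224.0 kg/h ÷ 3600 s/h = 0.0622222 kg/s
t_res = M / Q_s = 3.03 ÷ 0.0622222 = 48.6964 s
Convert to SI: D = 0.0978 m, h = 0.00979 m, N = 36.3/60 = 0.605 rev/s
γ̇ = π D N / h = (π)(0.0978)(0.605) / 0.00979 = 18.9872 s⁻¹
ΔT = η·γ̇²·t_res/(ρ·cp) = [3490 × 18.9872² × 48.6964] / [1164 × 2230] = 23.6041 K

value=23.60 K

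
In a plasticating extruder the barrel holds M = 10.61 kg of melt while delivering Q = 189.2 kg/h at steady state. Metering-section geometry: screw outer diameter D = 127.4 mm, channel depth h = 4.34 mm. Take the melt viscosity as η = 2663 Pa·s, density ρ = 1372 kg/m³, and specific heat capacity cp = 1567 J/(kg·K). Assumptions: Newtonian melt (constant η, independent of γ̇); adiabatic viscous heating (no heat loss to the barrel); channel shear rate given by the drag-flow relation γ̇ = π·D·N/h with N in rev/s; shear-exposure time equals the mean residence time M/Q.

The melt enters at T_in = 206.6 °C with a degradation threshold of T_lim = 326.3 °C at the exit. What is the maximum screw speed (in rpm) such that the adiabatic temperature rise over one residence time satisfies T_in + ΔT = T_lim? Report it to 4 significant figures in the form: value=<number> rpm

value=14.23 rpm

Throughput in SI: Q_s = 189.2 kg/h ÷ 3600 s/h = 0.0525556 kg/s
Mean residence time: t_res = M/Q_s = 10.61 kg / 0.0525556 kg/s = 201.882 s
Geometry in SI: D = 127.4 mm → 0.1274 m, h = 4.34 mm → 0.00434 m
ΔT_a = T_lim − T_in = 326.3 °C − 206.6 °C = 119.7 K
Invert ΔT = ηγ̇²t_res/(ρcp) for γ̇: γ̇_max² = ΔT_a ρ cp / (η t_res) = 119.7·1372·1567 / (2663·201.882) = 478.684 s⁻²
γ̇_max = sqrt(478.684) = 21.8789 s⁻¹
N_max = γ̇_max·h / (π·D) = 21.8789 · 0.00434 / (π · 0.1274) = 0.237244 rev/s = 14.2346 rpm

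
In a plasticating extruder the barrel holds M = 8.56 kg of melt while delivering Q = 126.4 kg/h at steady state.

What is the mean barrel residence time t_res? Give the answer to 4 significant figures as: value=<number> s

value=243.8 s

Throughput in SI: Q_s = 126.4 kg/h ÷ 3600 s/h = 0.0351111 kg/s
Mean residence time: t_res = M/Q_s = 8.56 kg / 0.0351111 kg/s = 243.797 s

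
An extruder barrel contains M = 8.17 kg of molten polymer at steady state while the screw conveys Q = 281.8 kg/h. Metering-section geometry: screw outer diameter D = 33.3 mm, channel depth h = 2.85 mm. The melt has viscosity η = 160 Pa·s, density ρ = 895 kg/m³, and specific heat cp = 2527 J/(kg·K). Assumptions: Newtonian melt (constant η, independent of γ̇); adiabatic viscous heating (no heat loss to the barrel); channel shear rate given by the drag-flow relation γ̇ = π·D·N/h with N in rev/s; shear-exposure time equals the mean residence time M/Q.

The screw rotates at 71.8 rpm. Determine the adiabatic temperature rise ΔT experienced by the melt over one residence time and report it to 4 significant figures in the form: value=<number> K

value=14.25 K

Throughput in SI: Q_s = 281.8 kg/h ÷ 3600 s/h = 0.0782778 kg/s
t_res = M / Q_s = 8.17 ÷ 0.0782778 = 104.372 s
Geometry in metres: D = 33.3 mm → 0.0333 m, h = 2.85 mm → 0.00285 m; screw speed N = 71.8 rpm = 1.19667 rev/s
γ̇ = π D N / h = (π)(0.0333)(1.19667) / 0.00285 = 43.9261 s⁻¹
Adiabatic rise: ΔT = η γ̇² t_res / (ρ cp) = 160·(43.9261)²·104.372 / (895·2527) = 14.2469 K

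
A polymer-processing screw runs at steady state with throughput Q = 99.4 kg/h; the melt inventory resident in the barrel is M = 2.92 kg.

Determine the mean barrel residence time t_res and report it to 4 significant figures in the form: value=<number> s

value=105.8 s

Convert throughput: Q = 99.4 kg/h = 99.4/3600 = 0.0276111 kg/s
t_res = M / Q_s = 2.92 ÷ 0.0276111 = 105.755 s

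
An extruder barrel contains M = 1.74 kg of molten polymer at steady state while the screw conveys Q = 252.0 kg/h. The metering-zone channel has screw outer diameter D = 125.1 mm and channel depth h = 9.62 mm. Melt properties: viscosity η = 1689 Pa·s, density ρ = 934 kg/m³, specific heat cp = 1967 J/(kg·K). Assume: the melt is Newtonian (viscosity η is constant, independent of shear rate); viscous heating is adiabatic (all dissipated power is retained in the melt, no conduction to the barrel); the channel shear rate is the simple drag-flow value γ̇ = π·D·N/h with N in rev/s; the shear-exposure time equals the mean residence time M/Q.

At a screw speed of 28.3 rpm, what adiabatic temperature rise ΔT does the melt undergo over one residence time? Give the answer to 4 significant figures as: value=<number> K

Q_s = Q / 3600 = 252.0 / 3600 = 0.07 kg/s
Mean residence time: t_res = M/Q_s = 1.74 kg / 0.07 kg/s = 24.8571 s
Convert to SI: D = 0.1251 m, h = 0.00962 m, N = 28.3/60 = 0.471667 rev/s
γ̇ = π·D·N / h = π · 0.1251 · 0.471667 / 0.00962 = 19.2694 s⁻¹
Adiabatic rise: ΔT = η γ̇² t_res / (ρ cp) = 1689·(19.2694)²·24.8571 / (934·1967) = 8.48524 K

value=8.485 K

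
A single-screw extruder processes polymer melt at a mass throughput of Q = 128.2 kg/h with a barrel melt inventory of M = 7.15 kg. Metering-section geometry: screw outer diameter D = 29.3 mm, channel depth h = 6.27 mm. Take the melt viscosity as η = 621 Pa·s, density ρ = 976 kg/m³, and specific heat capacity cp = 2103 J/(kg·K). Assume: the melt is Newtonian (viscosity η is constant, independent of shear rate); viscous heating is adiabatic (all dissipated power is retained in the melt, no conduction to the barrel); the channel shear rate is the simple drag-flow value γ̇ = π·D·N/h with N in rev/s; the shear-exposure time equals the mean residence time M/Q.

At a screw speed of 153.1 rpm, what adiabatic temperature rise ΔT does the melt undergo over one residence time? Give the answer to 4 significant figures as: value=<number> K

Throughput in SI: Q_s = 128.2 kg/h ÷ 3600 s/h = 0.0356111 kg/s
t_res = M / Q_s = 7.15 / 0.0356111 = 200.78 s
Convert to SI: D = 0.0293 m, h = 0.00627 m, N = 153.1/60 = 2.55167 rev/s
γ̇ = π D N / h = (π)(0.0293)(2.55167) / 0.00627 = 37.4605 s⁻¹
Adiabatic rise: ΔT = η γ̇² t_res / (ρ cp) = 621·(37.4605)²·200.78 / (976·2103) = 85.2454 K

value=85.25 K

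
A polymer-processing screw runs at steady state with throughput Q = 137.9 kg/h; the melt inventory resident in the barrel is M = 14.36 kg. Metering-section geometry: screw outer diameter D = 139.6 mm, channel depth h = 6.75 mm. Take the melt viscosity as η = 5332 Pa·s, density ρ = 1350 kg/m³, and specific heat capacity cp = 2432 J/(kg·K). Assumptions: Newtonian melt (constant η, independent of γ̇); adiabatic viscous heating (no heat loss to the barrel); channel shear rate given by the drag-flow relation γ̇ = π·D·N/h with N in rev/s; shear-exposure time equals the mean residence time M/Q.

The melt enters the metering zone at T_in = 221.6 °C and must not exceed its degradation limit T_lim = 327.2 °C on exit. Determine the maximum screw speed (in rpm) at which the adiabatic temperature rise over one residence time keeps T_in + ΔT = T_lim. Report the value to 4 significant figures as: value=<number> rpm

value=12.16 rpm

Convert throughput: Q = 137.9 kg/h = 137.9/3600 = 0.0383056 kg/s
t_res = M / Q_s = 14.36 / 0.0383056 = 374.88 s
D = 139.6 mm = 0.1396 m;  h = 6.75 mm = 0.00675 m
ΔT_a = T_lim − T_in = 327.2 °C − 221.6 °C = 105.6 K
γ̇_max² = ΔT_a·ρ·cp / (η·t_res) = [105.6 × 1350 × 2432] / [5332 × 374.88] = 173.452 s⁻²
γ̇_max = √173.452 = 13.1701 s⁻¹
N_max = γ̇_max h / (πD) = 13.1701·0.00675/(π·0.1396) = 0.202702 rev/s → ×60 = 12.1621 rpm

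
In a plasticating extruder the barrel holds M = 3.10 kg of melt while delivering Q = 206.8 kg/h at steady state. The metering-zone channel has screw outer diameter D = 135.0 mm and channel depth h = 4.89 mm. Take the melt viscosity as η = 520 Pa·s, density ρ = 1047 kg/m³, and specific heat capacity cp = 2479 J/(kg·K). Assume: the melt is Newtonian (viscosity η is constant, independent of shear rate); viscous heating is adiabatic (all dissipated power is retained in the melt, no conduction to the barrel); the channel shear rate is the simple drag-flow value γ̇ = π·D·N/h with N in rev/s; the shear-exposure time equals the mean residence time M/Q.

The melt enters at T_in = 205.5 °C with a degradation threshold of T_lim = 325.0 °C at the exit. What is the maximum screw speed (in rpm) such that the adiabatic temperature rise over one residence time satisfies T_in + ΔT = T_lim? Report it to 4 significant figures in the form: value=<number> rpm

Throughput in SI: Q_s = 206.8 kg/h ÷ 3600 s/h = 0.0574444 kg/s
Mean residence time: t_res = M/Q_s = 3.10 kg / 0.0574444 kg/s = 53.9652 s
D = 135.0 mm = 0.135 m;  h = 4.89 mm = 0.00489 m
ΔT_a = T_lim − T_in = 325.0 − 205.5 = 119.5 K
γ̇_max² = ΔT_a·ρ·cp / (η·t_res) = [119.5 × 1047 × 2479] / [520 × 53.9652] = 11052.8 s⁻²
Take the square root: γ̇_max = √(11052.8) = 105.133 s⁻¹
N_max = γ̇_max h / (πD) = 105.133·0.00489/(π·0.135) = 1.21217 rev/s → ×60 = 72.73 rpm

value=72.73 rpm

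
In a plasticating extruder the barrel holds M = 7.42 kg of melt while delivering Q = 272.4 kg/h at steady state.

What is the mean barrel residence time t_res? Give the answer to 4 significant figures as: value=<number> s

value=98.06 s

Convert throughput: Q = 272.4 kg/h = 272.4/3600 = 0.0756667 kg/s
t_res = M / Q_s = 7.42 / 0.0756667 = 98.0617 s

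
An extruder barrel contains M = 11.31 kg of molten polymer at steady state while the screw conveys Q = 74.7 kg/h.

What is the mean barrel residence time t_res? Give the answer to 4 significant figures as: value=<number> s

value=545.1 s

Throughput in SI: Q_s = 74.7 kg/h ÷ 3600 s/h = 0.02075 kg/s
Mean residence time: t_res = M/Q_s = 11.31 kg / 0.02075 kg/s = 545.06 s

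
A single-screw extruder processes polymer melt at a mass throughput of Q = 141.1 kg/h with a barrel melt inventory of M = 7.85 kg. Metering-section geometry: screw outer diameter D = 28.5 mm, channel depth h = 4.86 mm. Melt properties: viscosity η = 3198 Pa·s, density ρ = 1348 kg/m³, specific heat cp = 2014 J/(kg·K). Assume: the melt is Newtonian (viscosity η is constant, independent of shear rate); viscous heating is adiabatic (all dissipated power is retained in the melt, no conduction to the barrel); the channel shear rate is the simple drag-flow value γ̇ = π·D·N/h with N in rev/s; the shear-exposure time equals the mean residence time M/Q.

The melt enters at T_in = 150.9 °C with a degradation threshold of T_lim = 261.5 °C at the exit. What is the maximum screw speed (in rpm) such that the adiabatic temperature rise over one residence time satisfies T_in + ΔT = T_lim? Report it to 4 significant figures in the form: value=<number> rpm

Convert throughput: Q = 141.1 kg/h = 141.1/3600 = 0.0391944 kg/s
Mean residence time: t_res = M/Q_s = 7.85 kg / 0.0391944 kg/s = 200.283 s
D = 28.5 mm = 0.0285 m;  h = 4.86 mm = 0.00486 m
ΔT_a = T_lim − T_in = 261.5 °C − 150.9 °C = 110.6 K
γ̇_max² = ΔT_a·ρ·cp/(η·t_res) = 110.6·1348·2014/(3198·200.283) = 468.793 s⁻²
Take the square root: γ̇_max = √(468.793) = 21.6516 s⁻¹
N_max = γ̇_max·h / (π·D) = 21.6516 · 0.00486 / (π · 0.0285) = 1.17525 rev/s = 70.5153 rpm

value=70.52 rpm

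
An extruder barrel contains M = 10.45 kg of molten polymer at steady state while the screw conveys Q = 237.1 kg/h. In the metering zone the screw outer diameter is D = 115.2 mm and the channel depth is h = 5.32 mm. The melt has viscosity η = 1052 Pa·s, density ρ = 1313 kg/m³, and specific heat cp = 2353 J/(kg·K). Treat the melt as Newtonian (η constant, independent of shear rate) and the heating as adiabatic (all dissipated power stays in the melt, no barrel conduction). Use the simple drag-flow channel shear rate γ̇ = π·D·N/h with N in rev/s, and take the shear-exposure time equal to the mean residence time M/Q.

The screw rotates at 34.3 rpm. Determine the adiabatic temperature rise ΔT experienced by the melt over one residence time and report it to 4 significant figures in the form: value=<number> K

Throughput in SI: Q_s = 237.1 kg/h ÷ 3600 s/h = 0.0658611 kg/s
t_res = M / Q_s = 10.45 / 0.0658611 = 158.667 s
D = 115.2 mm = 0.1152 m;  h = 5.32 mm = 0.00532 m;  N = 34.3 rpm / 60 = 0.571667 rev/s
Shear rate: γ̇ = πDN/h = π·0.1152·0.571667/0.00532 = 38.8896 s⁻¹
Adiabatic rise: ΔT = η γ̇² t_res / (ρ cp) = 1052·(38.8896)²·158.667 / (1313·2353) = 81.7116 K

value=81.71 K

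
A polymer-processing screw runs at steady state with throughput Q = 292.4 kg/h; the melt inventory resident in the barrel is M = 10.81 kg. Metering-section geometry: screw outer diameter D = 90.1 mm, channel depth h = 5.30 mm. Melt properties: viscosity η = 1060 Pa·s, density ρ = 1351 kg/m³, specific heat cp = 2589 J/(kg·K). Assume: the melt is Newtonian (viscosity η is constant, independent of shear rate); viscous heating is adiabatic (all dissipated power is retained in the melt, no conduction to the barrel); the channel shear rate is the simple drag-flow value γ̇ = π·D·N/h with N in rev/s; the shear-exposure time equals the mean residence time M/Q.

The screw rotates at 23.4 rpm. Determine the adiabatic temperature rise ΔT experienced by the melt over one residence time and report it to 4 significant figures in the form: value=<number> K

Throughput in SI: Q_s = 292.4 kg/h ÷ 3600 s/h = 0.0812222 kg/s
t_res = M / Q_s = 10.81 / 0.0812222 = 133.092 s
Convert to SI: D = 0.0901 m, h = 0.0053 m, N = 23.4/60 = 0.39 rev/s
γ̇ = π D N / h = (π)(0.0901)(0.39) / 0.0053 = 20.8288 s⁻¹
Adiabatic rise: ΔT = η γ̇² t_res / (ρ cp) = 1060·(20.8288)²·133.092 / (1351·2589) = 17.4983 K

value=17.50 K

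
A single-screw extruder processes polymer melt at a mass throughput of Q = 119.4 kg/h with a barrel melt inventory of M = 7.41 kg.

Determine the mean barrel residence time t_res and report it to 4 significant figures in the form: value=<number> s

value=223.4 s

Throughput in SI: Q_s = 119.4 kg/h ÷ 3600 s/h = 0.0331667 kg/s
Mean residence time: t_res = M/Q_s = 7.41 kg / 0.0331667 kg/s = 223.417 s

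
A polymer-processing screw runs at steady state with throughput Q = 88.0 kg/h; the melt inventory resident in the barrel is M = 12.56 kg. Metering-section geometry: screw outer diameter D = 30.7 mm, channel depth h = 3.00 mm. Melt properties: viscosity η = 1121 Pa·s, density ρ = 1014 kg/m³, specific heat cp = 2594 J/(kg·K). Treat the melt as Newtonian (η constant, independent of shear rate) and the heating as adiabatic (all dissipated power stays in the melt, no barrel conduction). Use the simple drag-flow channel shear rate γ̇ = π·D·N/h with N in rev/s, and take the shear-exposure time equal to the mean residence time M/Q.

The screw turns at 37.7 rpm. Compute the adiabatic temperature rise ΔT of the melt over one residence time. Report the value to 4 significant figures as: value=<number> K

value=89.36 K

Throughput in SI: Q_s = 88.0 kg/h ÷ 3600 s/h = 0.0244444 kg/s
Mean residence time: t_res = M/Q_s = 12.56 kg / 0.0244444 kg/s = 513.818 s
D = 30.7 mm = 0.0307 m;  h = 3.00 mm = 0.003 m;  N = 37.7 rpm / 60 = 0.628333 rev/s
Shear rate: γ̇ = πDN/h = π·0.0307·0.628333/0.003 = 20.2003 s⁻¹
ΔT = η·γ̇²·t_res / (ρ·cp) = 1121 · (20.2003)² · 513.818 / (1014 · 2594) = 89.3555 K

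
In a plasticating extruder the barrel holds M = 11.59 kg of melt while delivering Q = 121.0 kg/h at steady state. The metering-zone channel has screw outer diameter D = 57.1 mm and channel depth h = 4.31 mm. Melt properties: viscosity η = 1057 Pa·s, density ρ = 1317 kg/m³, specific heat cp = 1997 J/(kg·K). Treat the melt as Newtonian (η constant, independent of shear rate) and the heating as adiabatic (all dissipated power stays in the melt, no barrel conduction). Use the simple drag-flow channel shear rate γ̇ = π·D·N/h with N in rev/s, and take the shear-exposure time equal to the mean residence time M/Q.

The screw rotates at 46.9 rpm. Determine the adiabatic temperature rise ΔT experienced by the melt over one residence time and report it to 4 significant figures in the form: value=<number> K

value=146.7 K

Throughput in SI: Q_s = 121.0 kg/h ÷ 3600 s/h = 0.0336111 kg/s
t_res = M / Q_s = 11.59 ÷ 0.0336111 = 344.826 s
Geometry in metres: D = 57.1 mm → 0.0571 m, h = 4.31 mm → 0.00431 m; screw speed N = 46.9 rpm = 0.781667 rev/s
Shear rate: γ̇ = πDN/h = π·0.0571·0.781667/0.00431 = 32.5335 s⁻¹
ΔT = η·γ̇²·t_res/(ρ·cp) = [1057 × 32.5335² × 344.826] / [1317 × 1997] = 146.68 K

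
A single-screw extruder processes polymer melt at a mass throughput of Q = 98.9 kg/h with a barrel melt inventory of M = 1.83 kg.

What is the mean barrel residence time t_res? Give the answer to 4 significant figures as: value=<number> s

Q_s = Q / 3600 = 98.9 / 3600 = 0.0274722 kg/s
Mean residence time: t_res = M/Q_s = 1.83 kg / 0.0274722 kg/s = 66.6127 s

value=66.61 s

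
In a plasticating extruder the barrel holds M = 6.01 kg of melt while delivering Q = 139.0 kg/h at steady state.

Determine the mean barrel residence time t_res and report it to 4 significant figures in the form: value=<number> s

value=155.7 s

Throughput in SI: Q_s = 139.0 kg/h ÷ 3600 s/h = 0.0386111 kg/s
t_res = M / Q_s = 6.01 ÷ 0.0386111 = 155.655 s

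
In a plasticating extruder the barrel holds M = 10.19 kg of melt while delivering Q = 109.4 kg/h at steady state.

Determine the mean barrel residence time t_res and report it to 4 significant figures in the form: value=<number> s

Throughput in SI: Q_s = 109.4 kg/h ÷ 3600 s/h = 0.0303889 kg/s
Mean residence time: t_res = M/Q_s = 10.19 kg / 0.0303889 kg/s = 335.32 s

value=335.3 s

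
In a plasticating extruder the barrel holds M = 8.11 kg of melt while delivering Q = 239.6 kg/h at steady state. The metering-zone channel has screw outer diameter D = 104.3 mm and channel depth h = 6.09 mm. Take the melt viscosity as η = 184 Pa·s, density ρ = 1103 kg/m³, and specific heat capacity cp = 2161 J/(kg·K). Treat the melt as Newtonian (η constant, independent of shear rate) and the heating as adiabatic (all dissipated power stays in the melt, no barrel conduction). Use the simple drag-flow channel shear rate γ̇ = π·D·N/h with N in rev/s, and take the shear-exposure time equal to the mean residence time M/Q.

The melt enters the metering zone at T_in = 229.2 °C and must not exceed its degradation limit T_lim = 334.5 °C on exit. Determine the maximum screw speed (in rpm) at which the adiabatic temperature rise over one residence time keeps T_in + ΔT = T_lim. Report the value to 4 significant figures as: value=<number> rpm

value=118.0 rpm

Convert throughput: Q = 239.6 kg/h = 239.6/3600 = 0.0665556 kg/s
t_res = M / Q_s = 8.11 ÷ 0.0665556 = 121.853 s
Convert to metres: D = 0.1043 m, h = 0.00609 m
ΔT_a = T_lim − T_in = 334.5 − 229.2 = 105.3 K
Invert ΔT = ηγ̇²t_res/(ρcp) for γ̇: γ̇_max² = ΔT_a ρ cp / (η t_res) = 105.3·1103·2161 / (184·121.853) = 11194.5 s⁻²
γ̇_max = sqrt(11194.5) = 105.804 s⁻¹
N_max = γ̇_max h / (πD) = 105.804·0.00609/(π·0.1043) = 1.96646 rev/s → ×60 = 117.988 rpm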